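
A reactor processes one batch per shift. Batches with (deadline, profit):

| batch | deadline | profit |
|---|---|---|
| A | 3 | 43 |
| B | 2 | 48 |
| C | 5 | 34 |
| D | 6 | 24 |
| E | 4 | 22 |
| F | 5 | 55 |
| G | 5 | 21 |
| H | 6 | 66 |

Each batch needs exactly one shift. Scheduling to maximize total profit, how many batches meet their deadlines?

6

By profit: H(d6,66), F(d5,55), B(d2,48), A(d3,43), C(d5,34), D(d6,24), E(d4,22), G(d5,21)
H→slot 6; F→slot 5; B→slot 2; A→slot 3; C→slot 4; D→slot 1; E skipped; G skipped.
6 of 8 scheduled.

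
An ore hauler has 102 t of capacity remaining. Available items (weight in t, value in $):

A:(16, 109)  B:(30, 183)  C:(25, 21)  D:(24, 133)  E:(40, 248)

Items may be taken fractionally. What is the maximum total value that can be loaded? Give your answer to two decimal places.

628.67

Ratios (sorted): A 6.81, E 6.20, B 6.10, D 5.54, C 0.84
take A (16 @ 109); take E (40 @ 248); take B (30 @ 183); take 16/24 of D → 88.67. Capacity used 102/102.
Total value = 628.67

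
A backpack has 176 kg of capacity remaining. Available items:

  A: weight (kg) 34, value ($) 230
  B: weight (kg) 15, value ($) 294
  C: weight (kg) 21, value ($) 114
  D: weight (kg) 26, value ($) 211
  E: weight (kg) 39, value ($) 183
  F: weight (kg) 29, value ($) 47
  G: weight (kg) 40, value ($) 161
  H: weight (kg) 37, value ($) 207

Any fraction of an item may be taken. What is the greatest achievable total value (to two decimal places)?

1255.10

Ratios (sorted): B 19.60, D 8.12, A 6.76, H 5.59, C 5.43, E 4.69, G 4.03, F 1.62
take B (15 @ 294); take D (26 @ 211); take A (34 @ 230); take H (37 @ 207); take C (21 @ 114); take E (39 @ 183); take 4/40 of G → 16.10. Capacity used 176/176.
Total value = 1255.10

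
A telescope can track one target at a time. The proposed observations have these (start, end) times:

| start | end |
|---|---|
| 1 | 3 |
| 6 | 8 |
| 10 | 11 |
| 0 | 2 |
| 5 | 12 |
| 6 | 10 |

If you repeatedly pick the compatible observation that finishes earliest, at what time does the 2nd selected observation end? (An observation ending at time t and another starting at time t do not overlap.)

Sort by end time and greedily take each interval whose start is ≥ the last chosen end.
By end time: (0,2), (1,3), (6,8), (6,10), (10,11), (5,12).
Pick (0,2); next start ≥ 2 → (6,8); next start ≥ 8 → (10,11).
Selected: (0,2) (6,8) (10,11)

8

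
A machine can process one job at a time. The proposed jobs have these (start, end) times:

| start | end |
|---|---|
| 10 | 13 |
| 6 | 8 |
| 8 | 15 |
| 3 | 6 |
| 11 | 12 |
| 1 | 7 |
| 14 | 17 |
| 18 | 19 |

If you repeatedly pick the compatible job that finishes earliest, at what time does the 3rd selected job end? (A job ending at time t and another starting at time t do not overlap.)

12

Order by finish time; keep every interval that doesn't clash with the previous kept one.
By end time: (3,6), (1,7), (6,8), (11,12), (10,13), (8,15), (14,17), (18,19).
Pick (3,6); next start ≥ 6 → (6,8); next start ≥ 8 → (11,12); next start ≥ 12 → (14,17); next start ≥ 17 → (18,19).
Selected: (3,6) (6,8) (11,12) (14,17) (18,19)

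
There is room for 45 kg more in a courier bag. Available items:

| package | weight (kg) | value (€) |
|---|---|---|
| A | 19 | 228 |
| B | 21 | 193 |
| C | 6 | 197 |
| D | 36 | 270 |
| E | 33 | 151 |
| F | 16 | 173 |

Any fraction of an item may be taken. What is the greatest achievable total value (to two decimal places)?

Sort by value per unit weight and fill in that order.
Order: C (197/6=32.83) > A (228/19=12.00) > F (173/16=10.81) > B (193/21=9.19) > D (270/36=7.50) > E (151/33=4.58)
Fill: take C (6 @ 197) → take A (19 @ 228) → take F (16 @ 173) → take 4/21 of B → 36.76; 45/45 used.
Total value = 634.76

634.76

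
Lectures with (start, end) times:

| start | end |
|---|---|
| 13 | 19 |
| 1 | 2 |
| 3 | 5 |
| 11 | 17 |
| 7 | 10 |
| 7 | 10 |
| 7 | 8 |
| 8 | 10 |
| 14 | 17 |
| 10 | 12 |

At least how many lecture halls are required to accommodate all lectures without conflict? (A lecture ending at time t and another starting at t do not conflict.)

3

Count concurrent intervals with a sweep; the peak is the room count.
starts: [1, 3, 7, 7, 7, 8, 10, 11, 13, 14]
ends:   [2, 5, 8, 10, 10, 10, 12, 17, 17, 19]
s1→1 e2→0 s3→1 e5→0 s7→1 s7→2 s7→3  — peak 3.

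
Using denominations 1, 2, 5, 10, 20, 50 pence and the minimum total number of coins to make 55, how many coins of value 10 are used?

55 = 1×50 + 1×5
Count of 10: 0

0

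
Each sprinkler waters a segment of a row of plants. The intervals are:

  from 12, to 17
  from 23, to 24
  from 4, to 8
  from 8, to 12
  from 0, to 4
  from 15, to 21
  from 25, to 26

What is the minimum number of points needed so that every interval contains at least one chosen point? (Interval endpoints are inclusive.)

By right end: [0,4]  [4,8]  [8,12]  [12,17]  [15,21]  [23,24]  [25,26]
[0,4] uncovered → point at 4; [8,12] uncovered → point at 12; [15,21] uncovered → point at 21; [23,24] uncovered → point at 24; [25,26] uncovered → point at 26.
Points: 4, 12, 21, 24, 26 (5 total).

5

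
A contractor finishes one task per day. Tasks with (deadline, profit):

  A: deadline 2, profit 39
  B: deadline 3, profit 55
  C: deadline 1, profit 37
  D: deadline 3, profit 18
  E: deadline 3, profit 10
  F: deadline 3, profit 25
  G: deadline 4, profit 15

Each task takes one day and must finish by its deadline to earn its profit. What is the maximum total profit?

146

Sort by profit descending; place each in the latest free slot ≤ its deadline.
Profit order: B=55 A=39 C=37 F=25 D=18 G=15 E=10
Assign: B→slot 3, A→slot 2, C→slot 1, F skipped, D skipped, G→slot 4, E skipped.
Slots: [1:C] [2:A] [3:B] [4:G]
Profit = 37 + 39 + 55 + 15 = 146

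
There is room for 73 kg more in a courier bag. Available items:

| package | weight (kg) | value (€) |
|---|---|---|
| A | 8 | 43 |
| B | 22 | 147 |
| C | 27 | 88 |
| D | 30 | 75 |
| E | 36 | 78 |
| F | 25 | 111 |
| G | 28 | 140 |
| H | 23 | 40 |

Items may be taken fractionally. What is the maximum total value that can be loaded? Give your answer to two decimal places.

396.60

Greedy by value/weight ratio, highest first.
Order: B (147/22=6.68) > A (43/8=5.38) > G (140/28=5.00) > F (111/25=4.44) > C (88/27=3.26) > D (75/30=2.50) > E (78/36=2.17) > H (40/23=1.74)
Fill: take B (22 @ 147) → take A (8 @ 43) → take G (28 @ 140) → take 15/25 of F → 66.60; 73/73 used.
Total value = 396.60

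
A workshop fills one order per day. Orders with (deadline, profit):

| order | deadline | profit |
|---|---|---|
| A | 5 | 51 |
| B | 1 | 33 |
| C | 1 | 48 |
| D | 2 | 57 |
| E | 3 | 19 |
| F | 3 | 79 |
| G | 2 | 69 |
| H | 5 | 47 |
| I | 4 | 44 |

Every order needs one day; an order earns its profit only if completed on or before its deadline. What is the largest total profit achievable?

Take jobs in profit order; each goes to the latest open slot no later than its deadline.
Profit order: F=79 G=69 D=57 A=51 C=48 H=47 I=44 B=33 E=19
Assign: F→slot 3, G→slot 2, D→slot 1, A→slot 5, C skipped, H→slot 4, I skipped, B skipped, E skipped.
Slots: [1:D] [2:G] [3:F] [4:H] [5:A]
Profit = 57 + 69 + 79 + 47 + 51 = 303

303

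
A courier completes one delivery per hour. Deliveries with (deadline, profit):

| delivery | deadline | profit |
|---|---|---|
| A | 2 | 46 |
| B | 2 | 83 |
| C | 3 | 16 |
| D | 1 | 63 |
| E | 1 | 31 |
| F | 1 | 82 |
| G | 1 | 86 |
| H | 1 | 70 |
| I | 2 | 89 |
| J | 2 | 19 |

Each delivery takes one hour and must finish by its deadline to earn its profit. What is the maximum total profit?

191

Profit order: I=89 G=86 B=83 F=82 H=70 D=63 A=46 E=31 J=19 C=16
Assign: I→slot 2, G→slot 1, B skipped, F skipped, H skipped, D skipped, A skipped, E skipped, J skipped, C→slot 3.
Slots: [1:G] [2:I] [3:C]
Profit = 86 + 89 + 16 = 191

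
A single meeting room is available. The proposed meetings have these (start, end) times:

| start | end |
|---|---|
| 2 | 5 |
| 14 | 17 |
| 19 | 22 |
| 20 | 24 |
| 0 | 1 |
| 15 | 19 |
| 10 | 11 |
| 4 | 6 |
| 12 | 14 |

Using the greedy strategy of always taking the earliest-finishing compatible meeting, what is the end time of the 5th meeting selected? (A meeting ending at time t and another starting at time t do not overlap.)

17

Greedy by earliest finish: after sorting by end time, pick each interval compatible with the last pick.
Sorted by end: (0,1)  (2,5)  (4,6)  (10,11)  (12,14)  (14,17)  (15,19)  (19,22)  (20,24)
take (0,1); take (2,5); take (10,11); take (12,14); take (14,17); skip (15,19); take (19,22); skip (20,24).
Selected: (0,1) (2,5) (10,11) (12,14) (14,17) (19,22)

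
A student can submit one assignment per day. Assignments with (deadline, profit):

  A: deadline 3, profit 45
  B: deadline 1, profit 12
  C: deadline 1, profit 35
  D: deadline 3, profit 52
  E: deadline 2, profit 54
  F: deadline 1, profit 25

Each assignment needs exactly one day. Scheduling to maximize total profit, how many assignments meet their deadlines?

3

Sort by profit descending; place each in the latest free slot ≤ its deadline.
Profit order: E=54 D=52 A=45 C=35 F=25 B=12
Assign: E→slot 2, D→slot 3, A→slot 1, C skipped, F skipped, B skipped.
Slots: [1:A] [2:E] [3:D]
3 of 6 scheduled.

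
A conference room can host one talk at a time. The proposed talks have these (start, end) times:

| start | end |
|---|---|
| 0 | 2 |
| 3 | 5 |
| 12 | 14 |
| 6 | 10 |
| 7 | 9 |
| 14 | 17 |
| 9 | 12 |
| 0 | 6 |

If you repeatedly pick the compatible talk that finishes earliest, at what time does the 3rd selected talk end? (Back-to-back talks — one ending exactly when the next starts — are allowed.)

9

Greedy by earliest finish: after sorting by end time, pick each interval compatible with the last pick.
By end time: (0,2), (3,5), (0,6), (7,9), (6,10), (9,12), (12,14), (14,17).
Pick (0,2); next start ≥ 2 → (3,5); next start ≥ 5 → (7,9); next start ≥ 9 → (9,12); next start ≥ 12 → (12,14); next start ≥ 14 → (14,17).
Selected: (0,2) (3,5) (7,9) (9,12) (12,14) (14,17)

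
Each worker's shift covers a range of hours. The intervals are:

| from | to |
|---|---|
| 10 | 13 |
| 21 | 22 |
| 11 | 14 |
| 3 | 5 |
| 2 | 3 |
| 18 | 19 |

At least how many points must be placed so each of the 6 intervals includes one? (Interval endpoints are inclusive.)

Sorted: [2,3] [3,5] [10,13] [11,14] [18,19] [21,22]
{[2,3],[3,5]} hit by 3; {[10,13],[11,14]} hit by 13; {[18,19]} hit by 19; {[21,22]} hit by 22.
Points: 3, 13, 19, 22 (4 total).

4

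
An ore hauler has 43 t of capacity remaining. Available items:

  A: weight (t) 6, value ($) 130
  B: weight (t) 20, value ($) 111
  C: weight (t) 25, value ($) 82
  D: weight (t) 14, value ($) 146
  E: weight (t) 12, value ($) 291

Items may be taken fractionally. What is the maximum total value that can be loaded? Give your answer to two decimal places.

628.05

Sort by value per unit weight and fill in that order.
Ratios (sorted): E 24.25, A 21.67, D 10.43, B 5.55, C 3.28
take E (12 @ 291); take A (6 @ 130); take D (14 @ 146); take 11/20 of B → 61.05. Capacity used 43/43.
Total value = 628.05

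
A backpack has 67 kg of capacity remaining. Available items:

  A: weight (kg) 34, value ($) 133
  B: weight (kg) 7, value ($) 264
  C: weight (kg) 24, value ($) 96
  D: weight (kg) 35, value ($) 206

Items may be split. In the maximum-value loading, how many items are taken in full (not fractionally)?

3

Greedy by value/weight ratio, highest first.
Ratios (sorted): B 37.71, D 5.89, C 4.00, A 3.91
take B (7 @ 264); take D (35 @ 206); take C (24 @ 96); take 1/34 of A → 3.91. Capacity used 67/67.
3 item(s) taken whole; one partial (take 1/34 of A).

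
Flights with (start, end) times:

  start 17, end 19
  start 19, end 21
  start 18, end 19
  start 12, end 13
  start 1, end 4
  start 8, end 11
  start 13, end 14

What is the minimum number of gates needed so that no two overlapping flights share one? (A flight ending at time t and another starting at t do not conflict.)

Events (time:±→running): 1:+→1 4:-→0 8:+→1 11:-→0 12:+→1 13:-→0 13:+→1 14:-→0 17:+→1 18:+→2 … peak 2.

2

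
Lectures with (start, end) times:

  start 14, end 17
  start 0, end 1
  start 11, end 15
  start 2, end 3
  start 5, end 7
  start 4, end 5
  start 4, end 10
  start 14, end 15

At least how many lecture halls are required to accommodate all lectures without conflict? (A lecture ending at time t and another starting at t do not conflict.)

Count concurrent intervals with a sweep; the peak is the room count.
Events (time:±→running): 0:+→1 1:-→0 2:+→1 3:-→0 4:+→1 4:+→2 5:-→1 5:+→2 7:-→1 10:-→0 11:+→1 14:+→2 14:+→3 … peak 3.

3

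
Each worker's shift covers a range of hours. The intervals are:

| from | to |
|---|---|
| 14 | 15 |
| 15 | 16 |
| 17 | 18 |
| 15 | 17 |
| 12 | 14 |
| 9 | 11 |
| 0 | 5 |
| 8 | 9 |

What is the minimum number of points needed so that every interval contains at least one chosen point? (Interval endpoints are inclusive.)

5

By right end: [0,5]  [8,9]  [9,11]  [12,14]  [14,15]  [15,16]  [15,17]  [17,18]
[0,5] uncovered → point at 5; [8,9] uncovered → point at 9; [12,14] uncovered → point at 14; [15,16] uncovered → point at 16; [17,18] uncovered → point at 18.
Points: 5, 9, 14, 16, 18 (5 total).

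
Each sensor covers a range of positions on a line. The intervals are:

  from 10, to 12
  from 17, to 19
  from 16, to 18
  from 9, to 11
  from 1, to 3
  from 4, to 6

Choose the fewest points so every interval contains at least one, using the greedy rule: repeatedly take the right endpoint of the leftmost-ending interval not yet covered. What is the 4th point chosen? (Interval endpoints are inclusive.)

Sorted: [1,3] [4,6] [9,11] [10,12] [16,18] [17,19]
{[1,3]} hit by 3; {[4,6]} hit by 6; {[9,11],[10,12]} hit by 11; {[16,18],[17,19]} hit by 18.
Points: 3, 6, 11, 18 (4 total).

18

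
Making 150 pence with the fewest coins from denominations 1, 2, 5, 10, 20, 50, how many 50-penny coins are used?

3

Greedy: take as many of the largest coin as possible, then repeat with the remainder.
150 = 3×50
Count of 50: 3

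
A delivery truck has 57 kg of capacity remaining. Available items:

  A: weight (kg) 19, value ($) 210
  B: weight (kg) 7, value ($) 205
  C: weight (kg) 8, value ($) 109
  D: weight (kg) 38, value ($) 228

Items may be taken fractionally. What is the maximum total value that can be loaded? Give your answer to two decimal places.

Greedy by value/weight ratio, highest first.
Order: B (205/7=29.29) > C (109/8=13.62) > A (210/19=11.05) > D (228/38=6.00)
Fill: take B (7 @ 205) → take C (8 @ 109) → take A (19 @ 210) → take 23/38 of D → 138.00; 57/57 used.
Total value = 662.00

662.00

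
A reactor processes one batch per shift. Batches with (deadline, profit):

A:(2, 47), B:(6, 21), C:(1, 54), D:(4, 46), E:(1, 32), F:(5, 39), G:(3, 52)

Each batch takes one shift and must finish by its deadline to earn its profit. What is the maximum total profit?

259

Profit order: C=54 G=52 A=47 D=46 F=39 E=32 B=21
Assign: C→slot 1, G→slot 3, A→slot 2, D→slot 4, F→slot 5, E skipped, B→slot 6.
Slots: [1:C] [2:A] [3:G] [4:D] [5:F] [6:B]
Profit = 54 + 47 + 52 + 46 + 39 + 21 = 259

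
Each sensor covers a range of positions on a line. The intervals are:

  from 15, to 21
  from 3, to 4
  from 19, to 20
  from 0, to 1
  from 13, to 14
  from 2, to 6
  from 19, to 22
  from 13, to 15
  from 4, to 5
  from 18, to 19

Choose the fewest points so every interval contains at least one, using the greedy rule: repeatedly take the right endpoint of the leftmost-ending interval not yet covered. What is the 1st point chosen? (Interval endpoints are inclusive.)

1

Process intervals by earliest right end; each time one isn't hit yet, stab at its right endpoint.
Sorted: [0,1] [3,4] [4,5] [2,6] [13,14] [13,15] [18,19] [19,20] [15,21] [19,22]
{[0,1]} hit by 1; {[3,4],[4,5],[2,6]} hit by 4; {[13,14],[13,15]} hit by 14; {[18,19],[19,20],[15,21],[19,22]} hit by 19.
Points: 1, 4, 14, 19 (4 total).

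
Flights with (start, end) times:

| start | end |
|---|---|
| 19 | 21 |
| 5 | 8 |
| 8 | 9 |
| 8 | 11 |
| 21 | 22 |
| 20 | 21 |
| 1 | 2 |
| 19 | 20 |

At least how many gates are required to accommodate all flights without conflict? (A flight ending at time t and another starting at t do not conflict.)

Count concurrent intervals with a sweep; the peak is the room count.
starts: [1, 5, 8, 8, 19, 19, 20, 21]
ends:   [2, 8, 9, 11, 20, 21, 21, 22]
s1→1 e2→0 s5→1 e8→0 s8→1 s8→2  — peak 2.

2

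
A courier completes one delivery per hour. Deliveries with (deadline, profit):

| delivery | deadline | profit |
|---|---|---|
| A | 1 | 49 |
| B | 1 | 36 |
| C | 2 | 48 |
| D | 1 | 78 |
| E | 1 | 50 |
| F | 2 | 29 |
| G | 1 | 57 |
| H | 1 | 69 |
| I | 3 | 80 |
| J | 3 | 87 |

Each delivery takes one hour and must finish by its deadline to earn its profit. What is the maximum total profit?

Take jobs in profit order; each goes to the latest open slot no later than its deadline.
By profit: J(d3,87), I(d3,80), D(d1,78), H(d1,69), G(d1,57), E(d1,50), A(d1,49), C(d2,48), B(d1,36), F(d2,29)
J→slot 3; I→slot 2; D→slot 1; H skipped; G skipped; E skipped; A skipped; C skipped; B skipped; F skipped.
Profit = 78 + 80 + 87 = 245

245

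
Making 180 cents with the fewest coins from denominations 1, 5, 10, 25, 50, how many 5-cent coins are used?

1

Use the largest denomination that fits, subtract, and repeat.
180 = 3×50 + 1×25 + 1×5
Count of 5: 1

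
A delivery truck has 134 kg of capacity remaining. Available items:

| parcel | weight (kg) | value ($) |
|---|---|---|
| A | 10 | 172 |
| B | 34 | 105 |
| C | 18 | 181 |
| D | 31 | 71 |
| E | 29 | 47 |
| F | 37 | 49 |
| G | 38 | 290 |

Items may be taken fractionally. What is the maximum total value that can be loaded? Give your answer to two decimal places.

Ratios (sorted): A 17.20, C 10.06, G 7.63, B 3.09, D 2.29, E 1.62, F 1.32
take A (10 @ 172); take C (18 @ 181); take G (38 @ 290); take B (34 @ 105); take D (31 @ 71); take 3/29 of E → 4.86. Capacity used 134/134.
Total value = 823.86

823.86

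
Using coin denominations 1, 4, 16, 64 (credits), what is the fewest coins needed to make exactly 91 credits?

91 = 1×64 + 1×16 + 2×4 + 3×1
Total coins = 1 + 1 + 2 + 3 = 7

7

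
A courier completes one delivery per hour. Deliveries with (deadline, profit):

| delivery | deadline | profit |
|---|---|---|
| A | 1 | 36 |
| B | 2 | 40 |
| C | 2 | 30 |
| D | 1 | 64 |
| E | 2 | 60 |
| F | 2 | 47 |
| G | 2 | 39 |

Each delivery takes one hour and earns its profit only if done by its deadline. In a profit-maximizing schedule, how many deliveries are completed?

By profit: D(d1,64), E(d2,60), F(d2,47), B(d2,40), G(d2,39), A(d1,36), C(d2,30)
D→slot 1; E→slot 2; F skipped; B skipped; G skipped; A skipped; C skipped.
2 of 7 scheduled.

2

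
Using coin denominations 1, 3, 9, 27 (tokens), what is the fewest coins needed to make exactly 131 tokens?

Greedy: take as many of the largest coin as possible, then repeat with the remainder.
131 = 4×27 + 2×9 + 1×3 + 2×1
Total coins = 4 + 2 + 1 + 2 = 9

9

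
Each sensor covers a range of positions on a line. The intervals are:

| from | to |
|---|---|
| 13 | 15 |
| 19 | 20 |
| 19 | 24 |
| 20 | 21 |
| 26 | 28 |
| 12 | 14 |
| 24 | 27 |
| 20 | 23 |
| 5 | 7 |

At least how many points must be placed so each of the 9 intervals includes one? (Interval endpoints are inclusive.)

Process intervals by earliest right end; each time one isn't hit yet, stab at its right endpoint.
By right end: [5,7]  [12,14]  [13,15]  [19,20]  [20,21]  [20,23]  [19,24]  [24,27]  [26,28]
[5,7] uncovered → point at 7; [12,14] uncovered → point at 14; [19,20] uncovered → point at 20; [24,27] uncovered → point at 27.
Points: 7, 14, 20, 27 (4 total).

4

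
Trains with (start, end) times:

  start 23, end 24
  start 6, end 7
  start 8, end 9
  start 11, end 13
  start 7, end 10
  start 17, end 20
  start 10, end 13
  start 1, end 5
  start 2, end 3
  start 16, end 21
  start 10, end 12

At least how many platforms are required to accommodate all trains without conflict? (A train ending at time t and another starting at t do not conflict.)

Count concurrent intervals with a sweep; the peak is the room count.
Events (time:±→running): 1:+→1 2:+→2 3:-→1 5:-→0 6:+→1 7:-→0 7:+→1 8:+→2 9:-→1 10:-→0 10:+→1 10:+→2 11:+→3 … peak 3.

3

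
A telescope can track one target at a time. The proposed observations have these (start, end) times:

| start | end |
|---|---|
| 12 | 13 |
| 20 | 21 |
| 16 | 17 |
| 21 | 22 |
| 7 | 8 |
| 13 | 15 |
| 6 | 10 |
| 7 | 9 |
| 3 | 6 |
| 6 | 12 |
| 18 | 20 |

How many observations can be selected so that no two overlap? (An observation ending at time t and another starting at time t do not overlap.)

8

Sorted by end: (3,6)  (7,8)  (7,9)  (6,10)  (6,12)  (12,13)  (13,15)  (16,17)  (18,20)  (20,21)  (21,22)
take (3,6); take (7,8); skip (7,9); skip (6,12); take (12,13); take (13,15); take (16,17); take (18,20); take (20,21); take (21,22).
Selected 8 observations.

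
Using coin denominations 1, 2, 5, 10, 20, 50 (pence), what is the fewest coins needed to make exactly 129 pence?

Use the largest denomination that fits, subtract, and repeat.
129 = 2×50 + 1×20 + 1×5 + 2×2
Total coins = 2 + 1 + 1 + 2 = 6

6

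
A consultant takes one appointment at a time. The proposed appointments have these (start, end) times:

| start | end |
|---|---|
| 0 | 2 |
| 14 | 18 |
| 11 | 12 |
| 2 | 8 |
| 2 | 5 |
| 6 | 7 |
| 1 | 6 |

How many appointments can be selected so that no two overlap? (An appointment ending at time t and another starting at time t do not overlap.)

5

Sort by end time and greedily take each interval whose start is ≥ the last chosen end.
By end time: (0,2), (2,5), (1,6), (6,7), (2,8), (11,12), (14,18).
Pick (0,2); next start ≥ 2 → (2,5); next start ≥ 5 → (6,7); next start ≥ 7 → (11,12); next start ≥ 12 → (14,18).
Selected 5 appointments.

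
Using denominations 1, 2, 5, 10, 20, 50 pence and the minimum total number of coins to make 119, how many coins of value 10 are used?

1

Greedy: take as many of the largest coin as possible, then repeat with the remainder.
119 − 2×50→19 − 1×10→9 − 1×5→4 − 2×2→0
Count of 10: 1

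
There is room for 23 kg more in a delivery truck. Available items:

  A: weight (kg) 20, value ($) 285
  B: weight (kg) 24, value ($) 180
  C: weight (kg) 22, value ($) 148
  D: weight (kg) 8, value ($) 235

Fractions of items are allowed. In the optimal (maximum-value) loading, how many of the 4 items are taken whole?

1

Greedy by value/weight ratio, highest first.
Order: D (235/8=29.38) > A (285/20=14.25) > B (180/24=7.50) > C (148/22=6.73)
Fill: take D (8 @ 235) → take 15/20 of A → 213.75; 23/23 used.
1 item(s) taken whole; one partial (take 15/20 of A).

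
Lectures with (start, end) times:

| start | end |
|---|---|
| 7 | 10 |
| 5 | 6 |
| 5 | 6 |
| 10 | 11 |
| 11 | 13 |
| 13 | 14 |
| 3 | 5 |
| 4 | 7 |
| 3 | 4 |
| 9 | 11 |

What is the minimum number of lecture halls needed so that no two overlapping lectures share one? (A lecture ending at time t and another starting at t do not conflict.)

3

The answer is the maximum number of intervals overlapping at any instant.
Events (time:±→running): 3:+→1 3:+→2 4:-→1 4:+→2 5:-→1 5:+→2 5:+→3 … peak 3.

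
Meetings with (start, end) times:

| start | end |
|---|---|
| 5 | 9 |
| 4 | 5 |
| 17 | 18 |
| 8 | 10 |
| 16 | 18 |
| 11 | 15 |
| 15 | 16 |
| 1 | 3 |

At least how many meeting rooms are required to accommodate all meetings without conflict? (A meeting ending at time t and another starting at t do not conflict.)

Count concurrent intervals with a sweep; the peak is the room count.
Events (time:±→running): 1:+→1 3:-→0 4:+→1 5:-→0 5:+→1 8:+→2 … peak 2.

2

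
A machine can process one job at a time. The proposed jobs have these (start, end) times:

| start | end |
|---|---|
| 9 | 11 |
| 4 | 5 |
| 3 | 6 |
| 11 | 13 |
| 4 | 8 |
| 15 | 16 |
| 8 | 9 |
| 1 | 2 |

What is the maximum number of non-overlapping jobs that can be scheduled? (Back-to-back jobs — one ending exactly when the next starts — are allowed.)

By end time: (1,2), (4,5), (3,6), (4,8), (8,9), (9,11), (11,13), (15,16).
Pick (1,2); next start ≥ 2 → (4,5); next start ≥ 5 → (8,9); next start ≥ 9 → (9,11); next start ≥ 11 → (11,13); next start ≥ 13 → (15,16).
Selected 6 jobs.

6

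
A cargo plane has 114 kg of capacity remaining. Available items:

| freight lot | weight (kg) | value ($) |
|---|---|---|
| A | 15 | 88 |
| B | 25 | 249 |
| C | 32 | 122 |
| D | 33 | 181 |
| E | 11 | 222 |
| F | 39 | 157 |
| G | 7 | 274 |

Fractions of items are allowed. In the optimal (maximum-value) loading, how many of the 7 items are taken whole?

5

Order: G (274/7=39.14) > E (222/11=20.18) > B (249/25=9.96) > A (88/15=5.87) > D (181/33=5.48) > F (157/39=4.03) > C (122/32=3.81)
Fill: take G (7 @ 274) → take E (11 @ 222) → take B (25 @ 249) → take A (15 @ 88) → take D (33 @ 181) → take 23/39 of F → 92.59; 114/114 used.
5 item(s) taken whole; one partial (take 23/39 of F).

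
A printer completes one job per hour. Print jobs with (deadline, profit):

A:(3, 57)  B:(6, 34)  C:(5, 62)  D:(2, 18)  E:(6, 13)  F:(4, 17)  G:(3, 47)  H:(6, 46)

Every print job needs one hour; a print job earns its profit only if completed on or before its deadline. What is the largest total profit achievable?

Take jobs in profit order; each goes to the latest open slot no later than its deadline.
Profit order: C=62 A=57 G=47 H=46 B=34 D=18 F=17 E=13
Assign: C→slot 5, A→slot 3, G→slot 2, H→slot 6, B→slot 4, D→slot 1, F skipped, E skipped.
Slots: [1:D] [2:G] [3:A] [4:B] [5:C] [6:H]
Profit = 18 + 47 + 57 + 34 + 62 + 46 = 264

264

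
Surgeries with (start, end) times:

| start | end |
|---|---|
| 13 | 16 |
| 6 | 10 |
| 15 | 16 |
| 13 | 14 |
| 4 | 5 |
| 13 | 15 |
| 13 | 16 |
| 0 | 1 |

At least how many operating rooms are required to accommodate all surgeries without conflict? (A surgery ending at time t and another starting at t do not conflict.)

Count concurrent intervals with a sweep; the peak is the room count.
Events (time:±→running): 0:+→1 1:-→0 4:+→1 5:-→0 6:+→1 10:-→0 13:+→1 13:+→2 13:+→3 13:+→4 … peak 4.

4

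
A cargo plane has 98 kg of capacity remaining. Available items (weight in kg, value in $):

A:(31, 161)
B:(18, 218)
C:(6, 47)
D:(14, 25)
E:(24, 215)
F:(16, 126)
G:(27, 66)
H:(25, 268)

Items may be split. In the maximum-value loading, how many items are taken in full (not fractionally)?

Greedy by value/weight ratio, highest first.
Order: B (218/18=12.11) > H (268/25=10.72) > E (215/24=8.96) > F (126/16=7.88) > C (47/6=7.83) > A (161/31=5.19) > G (66/27=2.44) > D (25/14=1.79)
Fill: take B (18 @ 218) → take H (25 @ 268) → take E (24 @ 215) → take F (16 @ 126) → take C (6 @ 47) → take 9/31 of A → 46.74; 98/98 used.
5 item(s) taken whole; one partial (take 9/31 of A).

5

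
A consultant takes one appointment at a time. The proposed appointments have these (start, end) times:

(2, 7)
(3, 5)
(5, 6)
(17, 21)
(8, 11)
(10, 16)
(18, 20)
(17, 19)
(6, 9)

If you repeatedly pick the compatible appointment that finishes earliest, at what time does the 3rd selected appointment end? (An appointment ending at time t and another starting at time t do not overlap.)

9

Sort by end time and greedily take each interval whose start is ≥ the last chosen end.
By end time: (3,5), (5,6), (2,7), (6,9), (8,11), (10,16), (17,19), (18,20), (17,21).
Pick (3,5); next start ≥ 5 → (5,6); next start ≥ 6 → (6,9); next start ≥ 9 → (10,16); next start ≥ 16 → (17,19).
Selected: (3,5) (5,6) (6,9) (10,16) (17,19)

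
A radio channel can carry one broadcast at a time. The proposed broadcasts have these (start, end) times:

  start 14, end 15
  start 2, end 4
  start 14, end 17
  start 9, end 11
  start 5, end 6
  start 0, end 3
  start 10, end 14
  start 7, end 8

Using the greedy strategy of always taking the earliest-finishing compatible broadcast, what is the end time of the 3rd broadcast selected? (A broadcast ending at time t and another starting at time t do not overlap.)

Sorted by end: (0,3)  (2,4)  (5,6)  (7,8)  (9,11)  (10,14)  (14,15)  (14,17)
take (0,3); skip (2,4); take (5,6); take (7,8); take (9,11); take (14,15); skip (14,17).
Selected: (0,3) (5,6) (7,8) (9,11) (14,15)

8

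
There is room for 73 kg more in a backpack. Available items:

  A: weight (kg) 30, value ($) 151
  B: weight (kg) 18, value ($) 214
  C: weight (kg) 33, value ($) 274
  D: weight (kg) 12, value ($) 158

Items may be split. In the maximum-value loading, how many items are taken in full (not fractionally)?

3

Greedy by value/weight ratio, highest first.
Ratios (sorted): D 13.17, B 11.89, C 8.30, A 5.03
take D (12 @ 158); take B (18 @ 214); take C (33 @ 274); take 10/30 of A → 50.33. Capacity used 73/73.
3 item(s) taken whole; one partial (take 10/30 of A).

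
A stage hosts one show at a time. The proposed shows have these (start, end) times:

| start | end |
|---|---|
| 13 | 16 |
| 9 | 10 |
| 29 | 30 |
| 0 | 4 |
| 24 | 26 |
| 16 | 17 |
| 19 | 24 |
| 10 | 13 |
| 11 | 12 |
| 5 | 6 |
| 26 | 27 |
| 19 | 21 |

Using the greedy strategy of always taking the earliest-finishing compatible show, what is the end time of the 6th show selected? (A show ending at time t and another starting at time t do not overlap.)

17

Sorted by end: (0,4)  (5,6)  (9,10)  (11,12)  (10,13)  (13,16)  (16,17)  (19,21)  (19,24)  (24,26)  (26,27)  (29,30)
take (0,4); take (5,6); take (9,10); take (11,12); take (13,16); take (16,17); take (19,21); take (24,26); take (26,27); take (29,30).
Selected: (0,4) (5,6) (9,10) (11,12) (13,16) (16,17) (19,21) (24,26) (26,27) (29,30)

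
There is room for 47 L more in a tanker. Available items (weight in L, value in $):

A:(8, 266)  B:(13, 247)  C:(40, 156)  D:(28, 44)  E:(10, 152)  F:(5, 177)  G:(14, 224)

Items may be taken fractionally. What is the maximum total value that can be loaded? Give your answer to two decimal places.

Ratios (sorted): F 35.40, A 33.25, B 19.00, G 16.00, E 15.20, C 3.90, D 1.57
take F (5 @ 177); take A (8 @ 266); take B (13 @ 247); take G (14 @ 224); take 7/10 of E → 106.40. Capacity used 47/47.
Total value = 1020.40

1020.40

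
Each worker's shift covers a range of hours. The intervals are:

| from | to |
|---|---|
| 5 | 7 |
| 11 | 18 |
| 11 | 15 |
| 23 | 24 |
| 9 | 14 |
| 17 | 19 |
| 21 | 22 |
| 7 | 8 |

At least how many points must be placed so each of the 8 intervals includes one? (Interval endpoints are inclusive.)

5

Sort by right endpoint; whenever an interval is uncovered, place a point at its right end.
Sorted: [5,7] [7,8] [9,14] [11,15] [11,18] [17,19] [21,22] [23,24]
{[5,7],[7,8]} hit by 7; {[9,14],[11,15],[11,18]} hit by 14; {[17,19]} hit by 19; {[21,22]} hit by 22; {[23,24]} hit by 24.
Points: 7, 14, 19, 22, 24 (5 total).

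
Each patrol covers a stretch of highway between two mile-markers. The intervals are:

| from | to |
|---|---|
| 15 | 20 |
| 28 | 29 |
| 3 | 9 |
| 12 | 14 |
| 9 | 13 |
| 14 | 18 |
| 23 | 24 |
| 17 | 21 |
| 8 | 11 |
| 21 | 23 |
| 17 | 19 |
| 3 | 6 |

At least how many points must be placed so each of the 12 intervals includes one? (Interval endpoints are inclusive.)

6

Sort by right endpoint; whenever an interval is uncovered, place a point at its right end.
Sorted: [3,6] [3,9] [8,11] [9,13] [12,14] [14,18] [17,19] [15,20] [17,21] [21,23] [23,24] [28,29]
{[3,6],[3,9]} hit by 6; {[8,11],[9,13]} hit by 11; {[12,14],[14,18]} hit by 14; {[17,19],[15,20],[17,21]} hit by 19; {[21,23],[23,24]} hit by 23; {[28,29]} hit by 29.
Points: 6, 11, 14, 19, 23, 29 (6 total).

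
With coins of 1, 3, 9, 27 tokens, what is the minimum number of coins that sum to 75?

5

Greedy: take as many of the largest coin as possible, then repeat with the remainder.
75 − 2×27→21 − 2×9→3 − 1×3→0
Total coins = 2 + 2 + 1 = 5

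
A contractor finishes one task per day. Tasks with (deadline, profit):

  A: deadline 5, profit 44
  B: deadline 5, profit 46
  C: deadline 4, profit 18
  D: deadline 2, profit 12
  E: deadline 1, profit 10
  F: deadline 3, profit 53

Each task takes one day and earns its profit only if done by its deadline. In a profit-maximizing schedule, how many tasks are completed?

5

Take jobs in profit order; each goes to the latest open slot no later than its deadline.
Profit order: F=53 B=46 A=44 C=18 D=12 E=10
Assign: F→slot 3, B→slot 5, A→slot 4, C→slot 2, D→slot 1, E skipped.
Slots: [1:D] [2:C] [3:F] [4:A] [5:B]
5 of 6 scheduled.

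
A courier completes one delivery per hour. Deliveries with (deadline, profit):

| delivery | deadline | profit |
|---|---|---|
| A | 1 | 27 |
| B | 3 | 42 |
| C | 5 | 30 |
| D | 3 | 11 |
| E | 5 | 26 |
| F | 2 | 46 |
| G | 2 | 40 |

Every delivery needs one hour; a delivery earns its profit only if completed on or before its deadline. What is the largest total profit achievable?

By profit: F(d2,46), B(d3,42), G(d2,40), C(d5,30), A(d1,27), E(d5,26), D(d3,11)
F→slot 2; B→slot 3; G→slot 1; C→slot 5; A skipped; E→slot 4; D skipped.
Profit = 40 + 46 + 42 + 26 + 30 = 184

184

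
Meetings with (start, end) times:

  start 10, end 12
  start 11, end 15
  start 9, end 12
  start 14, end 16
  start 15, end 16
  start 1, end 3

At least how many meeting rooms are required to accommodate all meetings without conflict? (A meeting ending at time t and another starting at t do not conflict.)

3

Count concurrent intervals with a sweep; the peak is the room count.
Events (time:±→running): 1:+→1 3:-→0 9:+→1 10:+→2 11:+→3 … peak 3.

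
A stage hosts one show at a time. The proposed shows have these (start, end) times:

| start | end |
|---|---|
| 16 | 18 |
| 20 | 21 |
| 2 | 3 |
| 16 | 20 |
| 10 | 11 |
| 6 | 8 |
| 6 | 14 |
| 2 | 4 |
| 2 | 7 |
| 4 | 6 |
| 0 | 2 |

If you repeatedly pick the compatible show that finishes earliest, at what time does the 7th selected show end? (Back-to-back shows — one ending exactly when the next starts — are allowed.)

Greedy by earliest finish: after sorting by end time, pick each interval compatible with the last pick.
Sorted by end: (0,2)  (2,3)  (2,4)  (4,6)  (2,7)  (6,8)  (10,11)  (6,14)  (16,18)  (16,20)  (20,21)
take (0,2); take (2,3); take (4,6); skip (2,7); take (6,8); take (10,11); skip (6,14); take (16,18); take (20,21).
Selected: (0,2) (2,3) (4,6) (6,8) (10,11) (16,18) (20,21)

21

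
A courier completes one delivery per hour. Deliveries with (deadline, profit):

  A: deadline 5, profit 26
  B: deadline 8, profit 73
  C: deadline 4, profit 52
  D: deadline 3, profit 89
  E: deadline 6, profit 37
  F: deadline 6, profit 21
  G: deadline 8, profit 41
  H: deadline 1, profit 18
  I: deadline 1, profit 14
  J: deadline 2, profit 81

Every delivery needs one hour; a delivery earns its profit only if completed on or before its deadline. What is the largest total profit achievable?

420

Profit order: D=89 J=81 B=73 C=52 G=41 E=37 A=26 F=21 H=18 I=14
Assign: D→slot 3, J→slot 2, B→slot 8, C→slot 4, G→slot 7, E→slot 6, A→slot 5, F→slot 1, H skipped, I skipped.
Slots: [1:F] [2:J] [3:D] [4:C] [5:A] [6:E] [7:G] [8:B]
Profit = 21 + 81 + 89 + 52 + 26 + 37 + 41 + 73 = 420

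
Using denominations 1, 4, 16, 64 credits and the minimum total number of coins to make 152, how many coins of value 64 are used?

2

Use the largest denomination that fits, subtract, and repeat.
152 = 2×64 + 1×16 + 2×4
Count of 64: 2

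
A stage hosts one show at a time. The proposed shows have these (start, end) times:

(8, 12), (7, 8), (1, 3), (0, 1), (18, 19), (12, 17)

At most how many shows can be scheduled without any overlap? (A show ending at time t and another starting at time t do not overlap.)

Sorted by end: (0,1)  (1,3)  (7,8)  (8,12)  (12,17)  (18,19)
take (0,1); take (1,3); take (7,8); take (8,12); take (12,17); take (18,19).
Selected 6 shows.

6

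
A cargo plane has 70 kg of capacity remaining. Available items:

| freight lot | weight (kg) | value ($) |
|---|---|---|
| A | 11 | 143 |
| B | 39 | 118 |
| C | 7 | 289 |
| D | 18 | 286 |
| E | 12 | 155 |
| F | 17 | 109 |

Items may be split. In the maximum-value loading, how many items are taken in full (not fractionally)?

5

Ratios (sorted): C 41.29, D 15.89, A 13.00, E 12.92, F 6.41, B 3.03
take C (7 @ 289); take D (18 @ 286); take A (11 @ 143); take E (12 @ 155); take F (17 @ 109); take 5/39 of B → 15.13. Capacity used 70/70.
5 item(s) taken whole; one partial (take 5/39 of B).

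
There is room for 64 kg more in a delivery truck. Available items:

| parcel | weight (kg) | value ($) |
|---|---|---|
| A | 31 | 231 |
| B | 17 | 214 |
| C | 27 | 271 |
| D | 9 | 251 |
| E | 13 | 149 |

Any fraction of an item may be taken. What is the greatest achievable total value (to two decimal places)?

864.93

Order: D (251/9=27.89) > B (214/17=12.59) > E (149/13=11.46) > C (271/27=10.04) > A (231/31=7.45)
Fill: take D (9 @ 251) → take B (17 @ 214) → take E (13 @ 149) → take 25/27 of C → 250.93; 64/64 used.
Total value = 864.93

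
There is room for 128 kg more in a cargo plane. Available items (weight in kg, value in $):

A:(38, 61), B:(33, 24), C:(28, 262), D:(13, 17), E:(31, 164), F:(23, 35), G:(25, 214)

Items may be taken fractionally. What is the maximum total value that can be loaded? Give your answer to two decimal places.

710.13

Ratios (sorted): C 9.36, G 8.56, E 5.29, A 1.61, F 1.52, D 1.31, B 0.73
take C (28 @ 262); take G (25 @ 214); take E (31 @ 164); take A (38 @ 61); take 6/23 of F → 9.13. Capacity used 128/128.
Total value = 710.13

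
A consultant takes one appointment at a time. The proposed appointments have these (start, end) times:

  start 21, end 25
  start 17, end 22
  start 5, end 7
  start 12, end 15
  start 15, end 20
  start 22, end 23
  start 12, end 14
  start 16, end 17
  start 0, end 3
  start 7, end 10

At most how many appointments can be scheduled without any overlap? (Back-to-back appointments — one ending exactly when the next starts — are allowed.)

7

Greedy by earliest finish: after sorting by end time, pick each interval compatible with the last pick.
By end time: (0,3), (5,7), (7,10), (12,14), (12,15), (16,17), (15,20), (17,22), (22,23), (21,25).
Pick (0,3); next start ≥ 3 → (5,7); next start ≥ 7 → (7,10); next start ≥ 10 → (12,14); next start ≥ 14 → (16,17); next start ≥ 17 → (17,22); next start ≥ 22 → (22,23).
Selected 7 appointments.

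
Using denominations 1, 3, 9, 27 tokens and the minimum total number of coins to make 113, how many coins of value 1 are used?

Greedy: take as many of the largest coin as possible, then repeat with the remainder.
113 − 4×27→5 − 1×3→2 − 2×1→0
Count of 1: 2

2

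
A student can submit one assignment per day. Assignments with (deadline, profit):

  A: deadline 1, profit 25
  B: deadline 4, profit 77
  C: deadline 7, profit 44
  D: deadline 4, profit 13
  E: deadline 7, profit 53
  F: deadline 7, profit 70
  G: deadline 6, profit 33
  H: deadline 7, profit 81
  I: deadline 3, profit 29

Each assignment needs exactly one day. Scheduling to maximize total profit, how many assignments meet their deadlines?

Sort by profit descending; place each in the latest free slot ≤ its deadline.
By profit: H(d7,81), B(d4,77), F(d7,70), E(d7,53), C(d7,44), G(d6,33), I(d3,29), A(d1,25), D(d4,13)
H→slot 7; B→slot 4; F→slot 6; E→slot 5; C→slot 3; G→slot 2; I→slot 1; A skipped; D skipped.
7 of 9 scheduled.

7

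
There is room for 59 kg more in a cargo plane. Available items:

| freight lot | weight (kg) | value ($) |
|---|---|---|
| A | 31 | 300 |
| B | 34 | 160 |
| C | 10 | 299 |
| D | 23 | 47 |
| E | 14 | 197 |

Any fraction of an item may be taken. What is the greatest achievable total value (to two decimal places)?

814.82

Sort by value per unit weight and fill in that order.
Order: C (299/10=29.90) > E (197/14=14.07) > A (300/31=9.68) > B (160/34=4.71) > D (47/23=2.04)
Fill: take C (10 @ 299) → take E (14 @ 197) → take A (31 @ 300) → take 4/34 of B → 18.82; 59/59 used.
Total value = 814.82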